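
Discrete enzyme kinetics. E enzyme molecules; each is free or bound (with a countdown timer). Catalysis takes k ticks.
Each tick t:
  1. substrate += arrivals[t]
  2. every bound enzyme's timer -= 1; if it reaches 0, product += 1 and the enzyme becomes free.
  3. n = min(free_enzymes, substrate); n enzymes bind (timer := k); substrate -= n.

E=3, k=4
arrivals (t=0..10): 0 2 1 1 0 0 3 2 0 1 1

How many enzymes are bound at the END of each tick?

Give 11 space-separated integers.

t=0: arr=0 -> substrate=0 bound=0 product=0
t=1: arr=2 -> substrate=0 bound=2 product=0
t=2: arr=1 -> substrate=0 bound=3 product=0
t=3: arr=1 -> substrate=1 bound=3 product=0
t=4: arr=0 -> substrate=1 bound=3 product=0
t=5: arr=0 -> substrate=0 bound=2 product=2
t=6: arr=3 -> substrate=1 bound=3 product=3
t=7: arr=2 -> substrate=3 bound=3 product=3
t=8: arr=0 -> substrate=3 bound=3 product=3
t=9: arr=1 -> substrate=3 bound=3 product=4
t=10: arr=1 -> substrate=2 bound=3 product=6

Answer: 0 2 3 3 3 2 3 3 3 3 3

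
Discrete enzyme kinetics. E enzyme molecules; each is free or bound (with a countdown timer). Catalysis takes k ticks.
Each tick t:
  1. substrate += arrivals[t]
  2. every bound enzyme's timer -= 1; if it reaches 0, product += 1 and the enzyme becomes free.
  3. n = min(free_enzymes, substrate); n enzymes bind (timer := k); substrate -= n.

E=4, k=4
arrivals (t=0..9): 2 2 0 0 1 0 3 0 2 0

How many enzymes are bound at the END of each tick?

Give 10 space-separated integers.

Answer: 2 4 4 4 3 1 4 4 4 4

Derivation:
t=0: arr=2 -> substrate=0 bound=2 product=0
t=1: arr=2 -> substrate=0 bound=4 product=0
t=2: arr=0 -> substrate=0 bound=4 product=0
t=3: arr=0 -> substrate=0 bound=4 product=0
t=4: arr=1 -> substrate=0 bound=3 product=2
t=5: arr=0 -> substrate=0 bound=1 product=4
t=6: arr=3 -> substrate=0 bound=4 product=4
t=7: arr=0 -> substrate=0 bound=4 product=4
t=8: arr=2 -> substrate=1 bound=4 product=5
t=9: arr=0 -> substrate=1 bound=4 product=5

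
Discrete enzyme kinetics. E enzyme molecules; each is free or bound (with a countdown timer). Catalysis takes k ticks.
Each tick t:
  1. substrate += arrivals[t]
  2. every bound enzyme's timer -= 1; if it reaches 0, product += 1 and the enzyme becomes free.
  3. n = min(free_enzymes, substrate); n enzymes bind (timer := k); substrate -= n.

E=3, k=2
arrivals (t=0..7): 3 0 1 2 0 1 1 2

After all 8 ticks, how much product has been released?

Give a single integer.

Answer: 7

Derivation:
t=0: arr=3 -> substrate=0 bound=3 product=0
t=1: arr=0 -> substrate=0 bound=3 product=0
t=2: arr=1 -> substrate=0 bound=1 product=3
t=3: arr=2 -> substrate=0 bound=3 product=3
t=4: arr=0 -> substrate=0 bound=2 product=4
t=5: arr=1 -> substrate=0 bound=1 product=6
t=6: arr=1 -> substrate=0 bound=2 product=6
t=7: arr=2 -> substrate=0 bound=3 product=7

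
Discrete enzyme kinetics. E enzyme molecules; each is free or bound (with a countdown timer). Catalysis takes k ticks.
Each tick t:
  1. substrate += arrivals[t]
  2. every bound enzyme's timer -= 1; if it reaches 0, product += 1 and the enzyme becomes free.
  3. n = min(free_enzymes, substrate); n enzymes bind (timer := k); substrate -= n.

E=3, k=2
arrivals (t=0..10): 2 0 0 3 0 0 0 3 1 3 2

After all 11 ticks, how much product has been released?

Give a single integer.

t=0: arr=2 -> substrate=0 bound=2 product=0
t=1: arr=0 -> substrate=0 bound=2 product=0
t=2: arr=0 -> substrate=0 bound=0 product=2
t=3: arr=3 -> substrate=0 bound=3 product=2
t=4: arr=0 -> substrate=0 bound=3 product=2
t=5: arr=0 -> substrate=0 bound=0 product=5
t=6: arr=0 -> substrate=0 bound=0 product=5
t=7: arr=3 -> substrate=0 bound=3 product=5
t=8: arr=1 -> substrate=1 bound=3 product=5
t=9: arr=3 -> substrate=1 bound=3 product=8
t=10: arr=2 -> substrate=3 bound=3 product=8

Answer: 8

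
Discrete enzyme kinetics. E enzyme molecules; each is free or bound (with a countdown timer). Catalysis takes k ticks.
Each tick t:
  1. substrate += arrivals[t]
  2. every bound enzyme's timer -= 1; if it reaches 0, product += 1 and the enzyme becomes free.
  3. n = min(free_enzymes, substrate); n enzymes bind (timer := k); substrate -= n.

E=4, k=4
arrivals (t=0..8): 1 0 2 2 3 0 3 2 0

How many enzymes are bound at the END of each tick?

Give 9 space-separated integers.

t=0: arr=1 -> substrate=0 bound=1 product=0
t=1: arr=0 -> substrate=0 bound=1 product=0
t=2: arr=2 -> substrate=0 bound=3 product=0
t=3: arr=2 -> substrate=1 bound=4 product=0
t=4: arr=3 -> substrate=3 bound=4 product=1
t=5: arr=0 -> substrate=3 bound=4 product=1
t=6: arr=3 -> substrate=4 bound=4 product=3
t=7: arr=2 -> substrate=5 bound=4 product=4
t=8: arr=0 -> substrate=4 bound=4 product=5

Answer: 1 1 3 4 4 4 4 4 4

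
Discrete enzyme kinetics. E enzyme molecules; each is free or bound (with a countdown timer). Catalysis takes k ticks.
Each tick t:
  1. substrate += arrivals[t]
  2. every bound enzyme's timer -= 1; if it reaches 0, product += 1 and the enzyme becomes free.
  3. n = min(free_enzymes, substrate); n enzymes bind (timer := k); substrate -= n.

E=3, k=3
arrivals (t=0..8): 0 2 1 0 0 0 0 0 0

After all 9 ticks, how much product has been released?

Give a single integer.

t=0: arr=0 -> substrate=0 bound=0 product=0
t=1: arr=2 -> substrate=0 bound=2 product=0
t=2: arr=1 -> substrate=0 bound=3 product=0
t=3: arr=0 -> substrate=0 bound=3 product=0
t=4: arr=0 -> substrate=0 bound=1 product=2
t=5: arr=0 -> substrate=0 bound=0 product=3
t=6: arr=0 -> substrate=0 bound=0 product=3
t=7: arr=0 -> substrate=0 bound=0 product=3
t=8: arr=0 -> substrate=0 bound=0 product=3

Answer: 3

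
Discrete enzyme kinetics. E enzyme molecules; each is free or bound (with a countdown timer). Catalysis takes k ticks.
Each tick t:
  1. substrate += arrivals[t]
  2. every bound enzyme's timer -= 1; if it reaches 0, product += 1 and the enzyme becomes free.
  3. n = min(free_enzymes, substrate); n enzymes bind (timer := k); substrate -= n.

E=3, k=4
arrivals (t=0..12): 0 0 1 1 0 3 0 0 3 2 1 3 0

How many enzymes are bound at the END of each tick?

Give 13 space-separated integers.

t=0: arr=0 -> substrate=0 bound=0 product=0
t=1: arr=0 -> substrate=0 bound=0 product=0
t=2: arr=1 -> substrate=0 bound=1 product=0
t=3: arr=1 -> substrate=0 bound=2 product=0
t=4: arr=0 -> substrate=0 bound=2 product=0
t=5: arr=3 -> substrate=2 bound=3 product=0
t=6: arr=0 -> substrate=1 bound=3 product=1
t=7: arr=0 -> substrate=0 bound=3 product=2
t=8: arr=3 -> substrate=3 bound=3 product=2
t=9: arr=2 -> substrate=4 bound=3 product=3
t=10: arr=1 -> substrate=4 bound=3 product=4
t=11: arr=3 -> substrate=6 bound=3 product=5
t=12: arr=0 -> substrate=6 bound=3 product=5

Answer: 0 0 1 2 2 3 3 3 3 3 3 3 3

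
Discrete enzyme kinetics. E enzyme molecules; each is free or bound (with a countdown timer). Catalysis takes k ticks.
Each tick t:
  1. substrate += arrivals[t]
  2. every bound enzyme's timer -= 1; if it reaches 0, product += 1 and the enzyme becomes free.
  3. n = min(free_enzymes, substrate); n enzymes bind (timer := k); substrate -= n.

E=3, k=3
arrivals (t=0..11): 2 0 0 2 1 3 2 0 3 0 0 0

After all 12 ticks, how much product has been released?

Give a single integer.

t=0: arr=2 -> substrate=0 bound=2 product=0
t=1: arr=0 -> substrate=0 bound=2 product=0
t=2: arr=0 -> substrate=0 bound=2 product=0
t=3: arr=2 -> substrate=0 bound=2 product=2
t=4: arr=1 -> substrate=0 bound=3 product=2
t=5: arr=3 -> substrate=3 bound=3 product=2
t=6: arr=2 -> substrate=3 bound=3 product=4
t=7: arr=0 -> substrate=2 bound=3 product=5
t=8: arr=3 -> substrate=5 bound=3 product=5
t=9: arr=0 -> substrate=3 bound=3 product=7
t=10: arr=0 -> substrate=2 bound=3 product=8
t=11: arr=0 -> substrate=2 bound=3 product=8

Answer: 8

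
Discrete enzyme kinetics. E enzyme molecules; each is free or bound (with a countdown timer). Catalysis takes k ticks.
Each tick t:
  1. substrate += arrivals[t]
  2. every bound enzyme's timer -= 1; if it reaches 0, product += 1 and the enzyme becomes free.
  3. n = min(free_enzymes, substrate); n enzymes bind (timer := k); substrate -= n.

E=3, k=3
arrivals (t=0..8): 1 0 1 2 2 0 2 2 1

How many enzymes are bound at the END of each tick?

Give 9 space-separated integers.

Answer: 1 1 2 3 3 3 3 3 3

Derivation:
t=0: arr=1 -> substrate=0 bound=1 product=0
t=1: arr=0 -> substrate=0 bound=1 product=0
t=2: arr=1 -> substrate=0 bound=2 product=0
t=3: arr=2 -> substrate=0 bound=3 product=1
t=4: arr=2 -> substrate=2 bound=3 product=1
t=5: arr=0 -> substrate=1 bound=3 product=2
t=6: arr=2 -> substrate=1 bound=3 product=4
t=7: arr=2 -> substrate=3 bound=3 product=4
t=8: arr=1 -> substrate=3 bound=3 product=5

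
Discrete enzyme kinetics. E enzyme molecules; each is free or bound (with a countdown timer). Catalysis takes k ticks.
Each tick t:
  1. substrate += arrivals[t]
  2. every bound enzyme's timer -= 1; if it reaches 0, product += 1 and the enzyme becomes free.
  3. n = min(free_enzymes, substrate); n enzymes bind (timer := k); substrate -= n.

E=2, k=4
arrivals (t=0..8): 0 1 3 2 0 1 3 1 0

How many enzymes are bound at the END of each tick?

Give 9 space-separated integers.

Answer: 0 1 2 2 2 2 2 2 2

Derivation:
t=0: arr=0 -> substrate=0 bound=0 product=0
t=1: arr=1 -> substrate=0 bound=1 product=0
t=2: arr=3 -> substrate=2 bound=2 product=0
t=3: arr=2 -> substrate=4 bound=2 product=0
t=4: arr=0 -> substrate=4 bound=2 product=0
t=5: arr=1 -> substrate=4 bound=2 product=1
t=6: arr=3 -> substrate=6 bound=2 product=2
t=7: arr=1 -> substrate=7 bound=2 product=2
t=8: arr=0 -> substrate=7 bound=2 product=2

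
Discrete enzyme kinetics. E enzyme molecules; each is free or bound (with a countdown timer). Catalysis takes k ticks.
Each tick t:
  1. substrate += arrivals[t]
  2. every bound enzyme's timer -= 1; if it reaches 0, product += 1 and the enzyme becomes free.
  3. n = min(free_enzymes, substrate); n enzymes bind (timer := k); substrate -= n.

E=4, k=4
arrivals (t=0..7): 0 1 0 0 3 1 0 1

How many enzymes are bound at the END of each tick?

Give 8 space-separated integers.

Answer: 0 1 1 1 4 4 4 4

Derivation:
t=0: arr=0 -> substrate=0 bound=0 product=0
t=1: arr=1 -> substrate=0 bound=1 product=0
t=2: arr=0 -> substrate=0 bound=1 product=0
t=3: arr=0 -> substrate=0 bound=1 product=0
t=4: arr=3 -> substrate=0 bound=4 product=0
t=5: arr=1 -> substrate=0 bound=4 product=1
t=6: arr=0 -> substrate=0 bound=4 product=1
t=7: arr=1 -> substrate=1 bound=4 product=1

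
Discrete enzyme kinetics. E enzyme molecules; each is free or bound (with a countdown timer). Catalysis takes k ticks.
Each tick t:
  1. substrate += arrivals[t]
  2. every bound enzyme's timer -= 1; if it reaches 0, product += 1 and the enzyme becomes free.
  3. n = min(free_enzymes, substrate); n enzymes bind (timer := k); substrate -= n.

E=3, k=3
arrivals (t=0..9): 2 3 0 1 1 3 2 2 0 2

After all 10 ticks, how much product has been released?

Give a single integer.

t=0: arr=2 -> substrate=0 bound=2 product=0
t=1: arr=3 -> substrate=2 bound=3 product=0
t=2: arr=0 -> substrate=2 bound=3 product=0
t=3: arr=1 -> substrate=1 bound=3 product=2
t=4: arr=1 -> substrate=1 bound=3 product=3
t=5: arr=3 -> substrate=4 bound=3 product=3
t=6: arr=2 -> substrate=4 bound=3 product=5
t=7: arr=2 -> substrate=5 bound=3 product=6
t=8: arr=0 -> substrate=5 bound=3 product=6
t=9: arr=2 -> substrate=5 bound=3 product=8

Answer: 8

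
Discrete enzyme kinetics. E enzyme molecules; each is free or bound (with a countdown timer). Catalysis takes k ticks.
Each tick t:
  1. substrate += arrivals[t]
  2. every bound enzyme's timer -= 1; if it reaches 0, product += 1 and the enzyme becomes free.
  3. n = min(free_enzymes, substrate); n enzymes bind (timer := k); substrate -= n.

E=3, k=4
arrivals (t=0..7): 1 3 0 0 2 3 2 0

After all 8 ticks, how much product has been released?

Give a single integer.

Answer: 3

Derivation:
t=0: arr=1 -> substrate=0 bound=1 product=0
t=1: arr=3 -> substrate=1 bound=3 product=0
t=2: arr=0 -> substrate=1 bound=3 product=0
t=3: arr=0 -> substrate=1 bound=3 product=0
t=4: arr=2 -> substrate=2 bound=3 product=1
t=5: arr=3 -> substrate=3 bound=3 product=3
t=6: arr=2 -> substrate=5 bound=3 product=3
t=7: arr=0 -> substrate=5 bound=3 product=3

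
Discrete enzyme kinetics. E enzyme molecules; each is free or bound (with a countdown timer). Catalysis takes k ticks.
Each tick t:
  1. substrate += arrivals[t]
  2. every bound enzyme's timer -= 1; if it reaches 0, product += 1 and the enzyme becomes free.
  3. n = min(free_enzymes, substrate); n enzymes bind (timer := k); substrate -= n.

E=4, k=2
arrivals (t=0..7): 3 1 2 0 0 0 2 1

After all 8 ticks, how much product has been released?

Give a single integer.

t=0: arr=3 -> substrate=0 bound=3 product=0
t=1: arr=1 -> substrate=0 bound=4 product=0
t=2: arr=2 -> substrate=0 bound=3 product=3
t=3: arr=0 -> substrate=0 bound=2 product=4
t=4: arr=0 -> substrate=0 bound=0 product=6
t=5: arr=0 -> substrate=0 bound=0 product=6
t=6: arr=2 -> substrate=0 bound=2 product=6
t=7: arr=1 -> substrate=0 bound=3 product=6

Answer: 6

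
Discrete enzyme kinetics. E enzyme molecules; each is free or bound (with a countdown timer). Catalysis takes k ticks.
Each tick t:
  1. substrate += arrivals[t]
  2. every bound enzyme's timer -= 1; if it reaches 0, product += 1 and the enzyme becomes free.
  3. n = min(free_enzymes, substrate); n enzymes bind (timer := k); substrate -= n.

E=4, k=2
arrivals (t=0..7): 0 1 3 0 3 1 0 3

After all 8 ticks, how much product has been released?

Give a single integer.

t=0: arr=0 -> substrate=0 bound=0 product=0
t=1: arr=1 -> substrate=0 bound=1 product=0
t=2: arr=3 -> substrate=0 bound=4 product=0
t=3: arr=0 -> substrate=0 bound=3 product=1
t=4: arr=3 -> substrate=0 bound=3 product=4
t=5: arr=1 -> substrate=0 bound=4 product=4
t=6: arr=0 -> substrate=0 bound=1 product=7
t=7: arr=3 -> substrate=0 bound=3 product=8

Answer: 8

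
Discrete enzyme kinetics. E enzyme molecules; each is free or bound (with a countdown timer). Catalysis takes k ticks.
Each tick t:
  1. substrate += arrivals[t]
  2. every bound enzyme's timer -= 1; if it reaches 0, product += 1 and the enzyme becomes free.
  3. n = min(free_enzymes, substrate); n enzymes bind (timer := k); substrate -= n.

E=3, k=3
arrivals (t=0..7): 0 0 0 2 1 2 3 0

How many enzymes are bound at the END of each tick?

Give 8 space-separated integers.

t=0: arr=0 -> substrate=0 bound=0 product=0
t=1: arr=0 -> substrate=0 bound=0 product=0
t=2: arr=0 -> substrate=0 bound=0 product=0
t=3: arr=2 -> substrate=0 bound=2 product=0
t=4: arr=1 -> substrate=0 bound=3 product=0
t=5: arr=2 -> substrate=2 bound=3 product=0
t=6: arr=3 -> substrate=3 bound=3 product=2
t=7: arr=0 -> substrate=2 bound=3 product=3

Answer: 0 0 0 2 3 3 3 3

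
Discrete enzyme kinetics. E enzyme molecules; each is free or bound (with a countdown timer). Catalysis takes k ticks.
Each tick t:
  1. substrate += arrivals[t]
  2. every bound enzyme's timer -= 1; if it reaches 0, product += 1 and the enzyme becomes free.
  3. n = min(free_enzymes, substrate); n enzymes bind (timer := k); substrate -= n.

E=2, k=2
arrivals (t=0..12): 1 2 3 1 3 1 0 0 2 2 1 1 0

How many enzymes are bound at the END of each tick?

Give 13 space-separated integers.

Answer: 1 2 2 2 2 2 2 2 2 2 2 2 2

Derivation:
t=0: arr=1 -> substrate=0 bound=1 product=0
t=1: arr=2 -> substrate=1 bound=2 product=0
t=2: arr=3 -> substrate=3 bound=2 product=1
t=3: arr=1 -> substrate=3 bound=2 product=2
t=4: arr=3 -> substrate=5 bound=2 product=3
t=5: arr=1 -> substrate=5 bound=2 product=4
t=6: arr=0 -> substrate=4 bound=2 product=5
t=7: arr=0 -> substrate=3 bound=2 product=6
t=8: arr=2 -> substrate=4 bound=2 product=7
t=9: arr=2 -> substrate=5 bound=2 product=8
t=10: arr=1 -> substrate=5 bound=2 product=9
t=11: arr=1 -> substrate=5 bound=2 product=10
t=12: arr=0 -> substrate=4 bound=2 product=11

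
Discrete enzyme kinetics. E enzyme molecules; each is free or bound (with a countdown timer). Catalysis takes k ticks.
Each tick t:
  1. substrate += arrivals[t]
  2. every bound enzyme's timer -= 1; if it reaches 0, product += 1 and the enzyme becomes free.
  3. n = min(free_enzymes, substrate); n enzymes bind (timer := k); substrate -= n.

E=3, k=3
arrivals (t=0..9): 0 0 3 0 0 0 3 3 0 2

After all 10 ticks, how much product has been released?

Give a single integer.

Answer: 6

Derivation:
t=0: arr=0 -> substrate=0 bound=0 product=0
t=1: arr=0 -> substrate=0 bound=0 product=0
t=2: arr=3 -> substrate=0 bound=3 product=0
t=3: arr=0 -> substrate=0 bound=3 product=0
t=4: arr=0 -> substrate=0 bound=3 product=0
t=5: arr=0 -> substrate=0 bound=0 product=3
t=6: arr=3 -> substrate=0 bound=3 product=3
t=7: arr=3 -> substrate=3 bound=3 product=3
t=8: arr=0 -> substrate=3 bound=3 product=3
t=9: arr=2 -> substrate=2 bound=3 product=6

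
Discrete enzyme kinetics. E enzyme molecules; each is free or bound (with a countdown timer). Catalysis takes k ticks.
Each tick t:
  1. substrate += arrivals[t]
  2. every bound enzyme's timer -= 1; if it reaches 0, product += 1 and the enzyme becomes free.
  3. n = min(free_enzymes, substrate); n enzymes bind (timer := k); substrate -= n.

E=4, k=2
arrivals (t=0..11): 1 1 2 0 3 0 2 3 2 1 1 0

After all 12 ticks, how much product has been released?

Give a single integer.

Answer: 15

Derivation:
t=0: arr=1 -> substrate=0 bound=1 product=0
t=1: arr=1 -> substrate=0 bound=2 product=0
t=2: arr=2 -> substrate=0 bound=3 product=1
t=3: arr=0 -> substrate=0 bound=2 product=2
t=4: arr=3 -> substrate=0 bound=3 product=4
t=5: arr=0 -> substrate=0 bound=3 product=4
t=6: arr=2 -> substrate=0 bound=2 product=7
t=7: arr=3 -> substrate=1 bound=4 product=7
t=8: arr=2 -> substrate=1 bound=4 product=9
t=9: arr=1 -> substrate=0 bound=4 product=11
t=10: arr=1 -> substrate=0 bound=3 product=13
t=11: arr=0 -> substrate=0 bound=1 product=15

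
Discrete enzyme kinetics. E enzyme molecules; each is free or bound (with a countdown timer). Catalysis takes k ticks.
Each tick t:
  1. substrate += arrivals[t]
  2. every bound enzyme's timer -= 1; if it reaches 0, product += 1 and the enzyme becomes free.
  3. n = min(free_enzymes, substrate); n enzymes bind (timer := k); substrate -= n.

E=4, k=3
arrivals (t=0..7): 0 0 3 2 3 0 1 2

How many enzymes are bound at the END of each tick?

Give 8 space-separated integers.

Answer: 0 0 3 4 4 4 4 4

Derivation:
t=0: arr=0 -> substrate=0 bound=0 product=0
t=1: arr=0 -> substrate=0 bound=0 product=0
t=2: arr=3 -> substrate=0 bound=3 product=0
t=3: arr=2 -> substrate=1 bound=4 product=0
t=4: arr=3 -> substrate=4 bound=4 product=0
t=5: arr=0 -> substrate=1 bound=4 product=3
t=6: arr=1 -> substrate=1 bound=4 product=4
t=7: arr=2 -> substrate=3 bound=4 product=4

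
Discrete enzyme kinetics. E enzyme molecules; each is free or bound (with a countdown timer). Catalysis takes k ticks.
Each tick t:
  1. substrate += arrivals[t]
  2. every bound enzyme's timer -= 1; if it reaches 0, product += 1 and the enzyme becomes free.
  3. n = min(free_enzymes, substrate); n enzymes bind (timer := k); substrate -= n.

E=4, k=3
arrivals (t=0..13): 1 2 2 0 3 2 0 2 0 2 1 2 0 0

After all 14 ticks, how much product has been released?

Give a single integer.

Answer: 15

Derivation:
t=0: arr=1 -> substrate=0 bound=1 product=0
t=1: arr=2 -> substrate=0 bound=3 product=0
t=2: arr=2 -> substrate=1 bound=4 product=0
t=3: arr=0 -> substrate=0 bound=4 product=1
t=4: arr=3 -> substrate=1 bound=4 product=3
t=5: arr=2 -> substrate=2 bound=4 product=4
t=6: arr=0 -> substrate=1 bound=4 product=5
t=7: arr=2 -> substrate=1 bound=4 product=7
t=8: arr=0 -> substrate=0 bound=4 product=8
t=9: arr=2 -> substrate=1 bound=4 product=9
t=10: arr=1 -> substrate=0 bound=4 product=11
t=11: arr=2 -> substrate=1 bound=4 product=12
t=12: arr=0 -> substrate=0 bound=4 product=13
t=13: arr=0 -> substrate=0 bound=2 product=15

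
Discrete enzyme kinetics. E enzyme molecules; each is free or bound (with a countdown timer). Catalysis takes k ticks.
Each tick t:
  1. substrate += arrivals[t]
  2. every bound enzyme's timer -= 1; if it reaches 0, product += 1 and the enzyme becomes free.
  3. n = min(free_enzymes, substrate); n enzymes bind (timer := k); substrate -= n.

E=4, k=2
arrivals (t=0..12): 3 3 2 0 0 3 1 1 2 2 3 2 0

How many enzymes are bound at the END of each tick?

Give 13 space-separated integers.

t=0: arr=3 -> substrate=0 bound=3 product=0
t=1: arr=3 -> substrate=2 bound=4 product=0
t=2: arr=2 -> substrate=1 bound=4 product=3
t=3: arr=0 -> substrate=0 bound=4 product=4
t=4: arr=0 -> substrate=0 bound=1 product=7
t=5: arr=3 -> substrate=0 bound=3 product=8
t=6: arr=1 -> substrate=0 bound=4 product=8
t=7: arr=1 -> substrate=0 bound=2 product=11
t=8: arr=2 -> substrate=0 bound=3 product=12
t=9: arr=2 -> substrate=0 bound=4 product=13
t=10: arr=3 -> substrate=1 bound=4 product=15
t=11: arr=2 -> substrate=1 bound=4 product=17
t=12: arr=0 -> substrate=0 bound=3 product=19

Answer: 3 4 4 4 1 3 4 2 3 4 4 4 3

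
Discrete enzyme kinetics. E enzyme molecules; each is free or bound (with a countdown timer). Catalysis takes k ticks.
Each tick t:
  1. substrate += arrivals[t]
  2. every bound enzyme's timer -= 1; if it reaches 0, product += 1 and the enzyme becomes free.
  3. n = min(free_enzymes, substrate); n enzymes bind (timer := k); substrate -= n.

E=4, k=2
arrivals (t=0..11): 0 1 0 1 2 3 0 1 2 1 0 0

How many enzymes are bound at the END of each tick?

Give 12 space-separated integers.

Answer: 0 1 1 1 3 4 3 2 3 3 1 0

Derivation:
t=0: arr=0 -> substrate=0 bound=0 product=0
t=1: arr=1 -> substrate=0 bound=1 product=0
t=2: arr=0 -> substrate=0 bound=1 product=0
t=3: arr=1 -> substrate=0 bound=1 product=1
t=4: arr=2 -> substrate=0 bound=3 product=1
t=5: arr=3 -> substrate=1 bound=4 product=2
t=6: arr=0 -> substrate=0 bound=3 product=4
t=7: arr=1 -> substrate=0 bound=2 product=6
t=8: arr=2 -> substrate=0 bound=3 product=7
t=9: arr=1 -> substrate=0 bound=3 product=8
t=10: arr=0 -> substrate=0 bound=1 product=10
t=11: arr=0 -> substrate=0 bound=0 product=11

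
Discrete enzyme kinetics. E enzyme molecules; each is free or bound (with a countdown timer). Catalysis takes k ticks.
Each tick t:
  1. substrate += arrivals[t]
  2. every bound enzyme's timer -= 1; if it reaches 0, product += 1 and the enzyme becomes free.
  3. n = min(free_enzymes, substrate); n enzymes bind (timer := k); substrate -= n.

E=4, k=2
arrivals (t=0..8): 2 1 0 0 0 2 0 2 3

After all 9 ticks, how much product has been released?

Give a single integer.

Answer: 5

Derivation:
t=0: arr=2 -> substrate=0 bound=2 product=0
t=1: arr=1 -> substrate=0 bound=3 product=0
t=2: arr=0 -> substrate=0 bound=1 product=2
t=3: arr=0 -> substrate=0 bound=0 product=3
t=4: arr=0 -> substrate=0 bound=0 product=3
t=5: arr=2 -> substrate=0 bound=2 product=3
t=6: arr=0 -> substrate=0 bound=2 product=3
t=7: arr=2 -> substrate=0 bound=2 product=5
t=8: arr=3 -> substrate=1 bound=4 product=5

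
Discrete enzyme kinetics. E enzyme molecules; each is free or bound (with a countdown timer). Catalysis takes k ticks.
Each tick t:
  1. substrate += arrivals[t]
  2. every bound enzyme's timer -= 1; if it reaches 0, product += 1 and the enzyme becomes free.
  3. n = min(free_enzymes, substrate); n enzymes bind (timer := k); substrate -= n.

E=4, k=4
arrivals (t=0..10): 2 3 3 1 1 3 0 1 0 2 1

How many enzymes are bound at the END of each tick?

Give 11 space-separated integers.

t=0: arr=2 -> substrate=0 bound=2 product=0
t=1: arr=3 -> substrate=1 bound=4 product=0
t=2: arr=3 -> substrate=4 bound=4 product=0
t=3: arr=1 -> substrate=5 bound=4 product=0
t=4: arr=1 -> substrate=4 bound=4 product=2
t=5: arr=3 -> substrate=5 bound=4 product=4
t=6: arr=0 -> substrate=5 bound=4 product=4
t=7: arr=1 -> substrate=6 bound=4 product=4
t=8: arr=0 -> substrate=4 bound=4 product=6
t=9: arr=2 -> substrate=4 bound=4 product=8
t=10: arr=1 -> substrate=5 bound=4 product=8

Answer: 2 4 4 4 4 4 4 4 4 4 4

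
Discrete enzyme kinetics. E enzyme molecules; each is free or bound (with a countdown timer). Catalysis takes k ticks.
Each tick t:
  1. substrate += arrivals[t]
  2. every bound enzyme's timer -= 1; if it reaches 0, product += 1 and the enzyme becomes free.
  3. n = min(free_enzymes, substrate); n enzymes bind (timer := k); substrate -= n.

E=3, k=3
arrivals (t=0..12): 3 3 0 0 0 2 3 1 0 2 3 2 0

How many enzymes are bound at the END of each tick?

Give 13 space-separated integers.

Answer: 3 3 3 3 3 3 3 3 3 3 3 3 3

Derivation:
t=0: arr=3 -> substrate=0 bound=3 product=0
t=1: arr=3 -> substrate=3 bound=3 product=0
t=2: arr=0 -> substrate=3 bound=3 product=0
t=3: arr=0 -> substrate=0 bound=3 product=3
t=4: arr=0 -> substrate=0 bound=3 product=3
t=5: arr=2 -> substrate=2 bound=3 product=3
t=6: arr=3 -> substrate=2 bound=3 product=6
t=7: arr=1 -> substrate=3 bound=3 product=6
t=8: arr=0 -> substrate=3 bound=3 product=6
t=9: arr=2 -> substrate=2 bound=3 product=9
t=10: arr=3 -> substrate=5 bound=3 product=9
t=11: arr=2 -> substrate=7 bound=3 product=9
t=12: arr=0 -> substrate=4 bound=3 product=12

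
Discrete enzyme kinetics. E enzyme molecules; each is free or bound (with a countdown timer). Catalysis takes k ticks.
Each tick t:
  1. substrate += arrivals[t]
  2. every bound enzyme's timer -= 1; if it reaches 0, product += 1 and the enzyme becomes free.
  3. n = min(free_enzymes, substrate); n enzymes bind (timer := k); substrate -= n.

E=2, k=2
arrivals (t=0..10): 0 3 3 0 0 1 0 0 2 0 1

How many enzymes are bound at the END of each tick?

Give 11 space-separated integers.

t=0: arr=0 -> substrate=0 bound=0 product=0
t=1: arr=3 -> substrate=1 bound=2 product=0
t=2: arr=3 -> substrate=4 bound=2 product=0
t=3: arr=0 -> substrate=2 bound=2 product=2
t=4: arr=0 -> substrate=2 bound=2 product=2
t=5: arr=1 -> substrate=1 bound=2 product=4
t=6: arr=0 -> substrate=1 bound=2 product=4
t=7: arr=0 -> substrate=0 bound=1 product=6
t=8: arr=2 -> substrate=1 bound=2 product=6
t=9: arr=0 -> substrate=0 bound=2 product=7
t=10: arr=1 -> substrate=0 bound=2 product=8

Answer: 0 2 2 2 2 2 2 1 2 2 2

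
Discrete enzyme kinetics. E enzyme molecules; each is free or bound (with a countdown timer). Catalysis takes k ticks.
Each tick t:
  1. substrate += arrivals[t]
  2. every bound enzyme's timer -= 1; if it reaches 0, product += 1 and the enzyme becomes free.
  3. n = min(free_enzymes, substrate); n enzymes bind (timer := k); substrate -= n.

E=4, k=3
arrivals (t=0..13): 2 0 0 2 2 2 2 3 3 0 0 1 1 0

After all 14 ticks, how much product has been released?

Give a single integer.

Answer: 14

Derivation:
t=0: arr=2 -> substrate=0 bound=2 product=0
t=1: arr=0 -> substrate=0 bound=2 product=0
t=2: arr=0 -> substrate=0 bound=2 product=0
t=3: arr=2 -> substrate=0 bound=2 product=2
t=4: arr=2 -> substrate=0 bound=4 product=2
t=5: arr=2 -> substrate=2 bound=4 product=2
t=6: arr=2 -> substrate=2 bound=4 product=4
t=7: arr=3 -> substrate=3 bound=4 product=6
t=8: arr=3 -> substrate=6 bound=4 product=6
t=9: arr=0 -> substrate=4 bound=4 product=8
t=10: arr=0 -> substrate=2 bound=4 product=10
t=11: arr=1 -> substrate=3 bound=4 product=10
t=12: arr=1 -> substrate=2 bound=4 product=12
t=13: arr=0 -> substrate=0 bound=4 product=14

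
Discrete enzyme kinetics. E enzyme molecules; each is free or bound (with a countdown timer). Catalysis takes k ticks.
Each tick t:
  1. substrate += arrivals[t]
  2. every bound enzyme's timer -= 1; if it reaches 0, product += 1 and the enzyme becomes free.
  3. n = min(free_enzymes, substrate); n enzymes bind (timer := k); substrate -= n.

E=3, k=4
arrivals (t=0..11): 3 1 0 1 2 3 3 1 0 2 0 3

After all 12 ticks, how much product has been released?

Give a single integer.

t=0: arr=3 -> substrate=0 bound=3 product=0
t=1: arr=1 -> substrate=1 bound=3 product=0
t=2: arr=0 -> substrate=1 bound=3 product=0
t=3: arr=1 -> substrate=2 bound=3 product=0
t=4: arr=2 -> substrate=1 bound=3 product=3
t=5: arr=3 -> substrate=4 bound=3 product=3
t=6: arr=3 -> substrate=7 bound=3 product=3
t=7: arr=1 -> substrate=8 bound=3 product=3
t=8: arr=0 -> substrate=5 bound=3 product=6
t=9: arr=2 -> substrate=7 bound=3 product=6
t=10: arr=0 -> substrate=7 bound=3 product=6
t=11: arr=3 -> substrate=10 bound=3 product=6

Answer: 6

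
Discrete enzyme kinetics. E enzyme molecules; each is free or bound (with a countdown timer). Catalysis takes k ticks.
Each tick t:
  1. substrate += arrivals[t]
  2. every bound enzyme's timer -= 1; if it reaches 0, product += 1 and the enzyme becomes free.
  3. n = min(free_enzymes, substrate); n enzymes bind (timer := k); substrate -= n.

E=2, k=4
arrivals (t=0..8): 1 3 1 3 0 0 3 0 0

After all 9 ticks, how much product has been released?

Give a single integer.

Answer: 3

Derivation:
t=0: arr=1 -> substrate=0 bound=1 product=0
t=1: arr=3 -> substrate=2 bound=2 product=0
t=2: arr=1 -> substrate=3 bound=2 product=0
t=3: arr=3 -> substrate=6 bound=2 product=0
t=4: arr=0 -> substrate=5 bound=2 product=1
t=5: arr=0 -> substrate=4 bound=2 product=2
t=6: arr=3 -> substrate=7 bound=2 product=2
t=7: arr=0 -> substrate=7 bound=2 product=2
t=8: arr=0 -> substrate=6 bound=2 product=3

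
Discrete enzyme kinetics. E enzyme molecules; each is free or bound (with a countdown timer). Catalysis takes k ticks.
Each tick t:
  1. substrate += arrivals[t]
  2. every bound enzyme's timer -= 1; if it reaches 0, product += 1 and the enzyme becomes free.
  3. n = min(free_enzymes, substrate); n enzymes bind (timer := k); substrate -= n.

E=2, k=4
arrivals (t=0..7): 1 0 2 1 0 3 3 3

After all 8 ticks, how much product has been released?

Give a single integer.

Answer: 2

Derivation:
t=0: arr=1 -> substrate=0 bound=1 product=0
t=1: arr=0 -> substrate=0 bound=1 product=0
t=2: arr=2 -> substrate=1 bound=2 product=0
t=3: arr=1 -> substrate=2 bound=2 product=0
t=4: arr=0 -> substrate=1 bound=2 product=1
t=5: arr=3 -> substrate=4 bound=2 product=1
t=6: arr=3 -> substrate=6 bound=2 product=2
t=7: arr=3 -> substrate=9 bound=2 product=2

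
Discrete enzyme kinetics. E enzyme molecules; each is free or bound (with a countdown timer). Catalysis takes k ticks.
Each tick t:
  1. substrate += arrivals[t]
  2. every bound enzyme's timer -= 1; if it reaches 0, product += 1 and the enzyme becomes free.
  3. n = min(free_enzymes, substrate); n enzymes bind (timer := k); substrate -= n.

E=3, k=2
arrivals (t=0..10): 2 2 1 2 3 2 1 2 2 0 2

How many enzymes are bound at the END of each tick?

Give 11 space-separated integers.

t=0: arr=2 -> substrate=0 bound=2 product=0
t=1: arr=2 -> substrate=1 bound=3 product=0
t=2: arr=1 -> substrate=0 bound=3 product=2
t=3: arr=2 -> substrate=1 bound=3 product=3
t=4: arr=3 -> substrate=2 bound=3 product=5
t=5: arr=2 -> substrate=3 bound=3 product=6
t=6: arr=1 -> substrate=2 bound=3 product=8
t=7: arr=2 -> substrate=3 bound=3 product=9
t=8: arr=2 -> substrate=3 bound=3 product=11
t=9: arr=0 -> substrate=2 bound=3 product=12
t=10: arr=2 -> substrate=2 bound=3 product=14

Answer: 2 3 3 3 3 3 3 3 3 3 3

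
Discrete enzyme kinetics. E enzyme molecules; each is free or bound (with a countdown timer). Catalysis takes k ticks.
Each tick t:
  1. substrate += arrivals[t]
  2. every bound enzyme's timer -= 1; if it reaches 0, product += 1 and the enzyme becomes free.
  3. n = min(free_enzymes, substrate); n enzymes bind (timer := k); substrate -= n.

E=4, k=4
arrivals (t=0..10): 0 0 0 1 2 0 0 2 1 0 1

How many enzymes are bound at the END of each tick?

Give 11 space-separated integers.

t=0: arr=0 -> substrate=0 bound=0 product=0
t=1: arr=0 -> substrate=0 bound=0 product=0
t=2: arr=0 -> substrate=0 bound=0 product=0
t=3: arr=1 -> substrate=0 bound=1 product=0
t=4: arr=2 -> substrate=0 bound=3 product=0
t=5: arr=0 -> substrate=0 bound=3 product=0
t=6: arr=0 -> substrate=0 bound=3 product=0
t=7: arr=2 -> substrate=0 bound=4 product=1
t=8: arr=1 -> substrate=0 bound=3 product=3
t=9: arr=0 -> substrate=0 bound=3 product=3
t=10: arr=1 -> substrate=0 bound=4 product=3

Answer: 0 0 0 1 3 3 3 4 3 3 4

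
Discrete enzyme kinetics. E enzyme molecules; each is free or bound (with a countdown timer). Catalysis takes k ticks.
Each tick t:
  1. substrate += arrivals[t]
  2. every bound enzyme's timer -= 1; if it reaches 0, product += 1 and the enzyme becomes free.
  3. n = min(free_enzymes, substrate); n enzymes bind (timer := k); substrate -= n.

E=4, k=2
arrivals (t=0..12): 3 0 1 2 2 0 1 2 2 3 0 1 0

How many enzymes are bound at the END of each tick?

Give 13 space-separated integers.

Answer: 3 3 1 3 4 2 1 3 4 4 3 2 1

Derivation:
t=0: arr=3 -> substrate=0 bound=3 product=0
t=1: arr=0 -> substrate=0 bound=3 product=0
t=2: arr=1 -> substrate=0 bound=1 product=3
t=3: arr=2 -> substrate=0 bound=3 product=3
t=4: arr=2 -> substrate=0 bound=4 product=4
t=5: arr=0 -> substrate=0 bound=2 product=6
t=6: arr=1 -> substrate=0 bound=1 product=8
t=7: arr=2 -> substrate=0 bound=3 product=8
t=8: arr=2 -> substrate=0 bound=4 product=9
t=9: arr=3 -> substrate=1 bound=4 product=11
t=10: arr=0 -> substrate=0 bound=3 product=13
t=11: arr=1 -> substrate=0 bound=2 product=15
t=12: arr=0 -> substrate=0 bound=1 product=16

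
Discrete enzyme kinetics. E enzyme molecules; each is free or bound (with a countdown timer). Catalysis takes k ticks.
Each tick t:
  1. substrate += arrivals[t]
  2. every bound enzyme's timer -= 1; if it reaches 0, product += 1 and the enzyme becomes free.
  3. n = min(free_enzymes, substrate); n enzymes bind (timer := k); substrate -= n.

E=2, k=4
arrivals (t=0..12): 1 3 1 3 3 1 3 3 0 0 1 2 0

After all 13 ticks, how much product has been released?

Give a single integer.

t=0: arr=1 -> substrate=0 bound=1 product=0
t=1: arr=3 -> substrate=2 bound=2 product=0
t=2: arr=1 -> substrate=3 bound=2 product=0
t=3: arr=3 -> substrate=6 bound=2 product=0
t=4: arr=3 -> substrate=8 bound=2 product=1
t=5: arr=1 -> substrate=8 bound=2 product=2
t=6: arr=3 -> substrate=11 bound=2 product=2
t=7: arr=3 -> substrate=14 bound=2 product=2
t=8: arr=0 -> substrate=13 bound=2 product=3
t=9: arr=0 -> substrate=12 bound=2 product=4
t=10: arr=1 -> substrate=13 bound=2 product=4
t=11: arr=2 -> substrate=15 bound=2 product=4
t=12: arr=0 -> substrate=14 bound=2 product=5

Answer: 5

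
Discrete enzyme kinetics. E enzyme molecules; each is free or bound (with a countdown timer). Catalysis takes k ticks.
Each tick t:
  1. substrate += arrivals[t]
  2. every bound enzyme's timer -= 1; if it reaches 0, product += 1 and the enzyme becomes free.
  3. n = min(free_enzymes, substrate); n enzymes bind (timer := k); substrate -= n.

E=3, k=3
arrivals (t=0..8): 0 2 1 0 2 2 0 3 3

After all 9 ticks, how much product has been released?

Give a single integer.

t=0: arr=0 -> substrate=0 bound=0 product=0
t=1: arr=2 -> substrate=0 bound=2 product=0
t=2: arr=1 -> substrate=0 bound=3 product=0
t=3: arr=0 -> substrate=0 bound=3 product=0
t=4: arr=2 -> substrate=0 bound=3 product=2
t=5: arr=2 -> substrate=1 bound=3 product=3
t=6: arr=0 -> substrate=1 bound=3 product=3
t=7: arr=3 -> substrate=2 bound=3 product=5
t=8: arr=3 -> substrate=4 bound=3 product=6

Answer: 6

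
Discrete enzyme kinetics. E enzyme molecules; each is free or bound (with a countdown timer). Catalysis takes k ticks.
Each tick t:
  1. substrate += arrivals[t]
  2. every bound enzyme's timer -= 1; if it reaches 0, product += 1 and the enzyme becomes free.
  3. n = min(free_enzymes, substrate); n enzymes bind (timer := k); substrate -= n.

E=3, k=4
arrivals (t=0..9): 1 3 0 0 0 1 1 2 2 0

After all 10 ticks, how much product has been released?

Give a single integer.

t=0: arr=1 -> substrate=0 bound=1 product=0
t=1: arr=3 -> substrate=1 bound=3 product=0
t=2: arr=0 -> substrate=1 bound=3 product=0
t=3: arr=0 -> substrate=1 bound=3 product=0
t=4: arr=0 -> substrate=0 bound=3 product=1
t=5: arr=1 -> substrate=0 bound=2 product=3
t=6: arr=1 -> substrate=0 bound=3 product=3
t=7: arr=2 -> substrate=2 bound=3 product=3
t=8: arr=2 -> substrate=3 bound=3 product=4
t=9: arr=0 -> substrate=2 bound=3 product=5

Answer: 5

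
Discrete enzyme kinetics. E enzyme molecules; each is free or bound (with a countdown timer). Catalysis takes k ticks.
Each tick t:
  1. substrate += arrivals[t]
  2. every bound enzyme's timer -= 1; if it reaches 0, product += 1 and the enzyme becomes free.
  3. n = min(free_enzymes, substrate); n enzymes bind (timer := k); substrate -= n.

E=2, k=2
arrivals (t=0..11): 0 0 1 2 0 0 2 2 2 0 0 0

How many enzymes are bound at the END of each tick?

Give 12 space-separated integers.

t=0: arr=0 -> substrate=0 bound=0 product=0
t=1: arr=0 -> substrate=0 bound=0 product=0
t=2: arr=1 -> substrate=0 bound=1 product=0
t=3: arr=2 -> substrate=1 bound=2 product=0
t=4: arr=0 -> substrate=0 bound=2 product=1
t=5: arr=0 -> substrate=0 bound=1 product=2
t=6: arr=2 -> substrate=0 bound=2 product=3
t=7: arr=2 -> substrate=2 bound=2 product=3
t=8: arr=2 -> substrate=2 bound=2 product=5
t=9: arr=0 -> substrate=2 bound=2 product=5
t=10: arr=0 -> substrate=0 bound=2 product=7
t=11: arr=0 -> substrate=0 bound=2 product=7

Answer: 0 0 1 2 2 1 2 2 2 2 2 2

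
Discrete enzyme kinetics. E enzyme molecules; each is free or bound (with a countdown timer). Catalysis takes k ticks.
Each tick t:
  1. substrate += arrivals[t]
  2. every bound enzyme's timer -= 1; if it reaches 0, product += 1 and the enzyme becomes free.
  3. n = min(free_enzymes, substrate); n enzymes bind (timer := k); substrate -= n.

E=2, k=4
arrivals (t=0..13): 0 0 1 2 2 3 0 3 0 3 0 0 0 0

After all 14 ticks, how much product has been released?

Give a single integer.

Answer: 4

Derivation:
t=0: arr=0 -> substrate=0 bound=0 product=0
t=1: arr=0 -> substrate=0 bound=0 product=0
t=2: arr=1 -> substrate=0 bound=1 product=0
t=3: arr=2 -> substrate=1 bound=2 product=0
t=4: arr=2 -> substrate=3 bound=2 product=0
t=5: arr=3 -> substrate=6 bound=2 product=0
t=6: arr=0 -> substrate=5 bound=2 product=1
t=7: arr=3 -> substrate=7 bound=2 product=2
t=8: arr=0 -> substrate=7 bound=2 product=2
t=9: arr=3 -> substrate=10 bound=2 product=2
t=10: arr=0 -> substrate=9 bound=2 product=3
t=11: arr=0 -> substrate=8 bound=2 product=4
t=12: arr=0 -> substrate=8 bound=2 product=4
t=13: arr=0 -> substrate=8 bound=2 product=4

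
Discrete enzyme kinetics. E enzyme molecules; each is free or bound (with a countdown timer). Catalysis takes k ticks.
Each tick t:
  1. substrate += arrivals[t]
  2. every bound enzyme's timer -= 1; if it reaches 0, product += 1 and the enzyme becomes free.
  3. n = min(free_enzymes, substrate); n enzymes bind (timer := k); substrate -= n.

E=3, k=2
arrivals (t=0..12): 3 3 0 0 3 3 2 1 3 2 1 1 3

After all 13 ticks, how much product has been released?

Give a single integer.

Answer: 18

Derivation:
t=0: arr=3 -> substrate=0 bound=3 product=0
t=1: arr=3 -> substrate=3 bound=3 product=0
t=2: arr=0 -> substrate=0 bound=3 product=3
t=3: arr=0 -> substrate=0 bound=3 product=3
t=4: arr=3 -> substrate=0 bound=3 product=6
t=5: arr=3 -> substrate=3 bound=3 product=6
t=6: arr=2 -> substrate=2 bound=3 product=9
t=7: arr=1 -> substrate=3 bound=3 product=9
t=8: arr=3 -> substrate=3 bound=3 product=12
t=9: arr=2 -> substrate=5 bound=3 product=12
t=10: arr=1 -> substrate=3 bound=3 product=15
t=11: arr=1 -> substrate=4 bound=3 product=15
t=12: arr=3 -> substrate=4 bound=3 product=18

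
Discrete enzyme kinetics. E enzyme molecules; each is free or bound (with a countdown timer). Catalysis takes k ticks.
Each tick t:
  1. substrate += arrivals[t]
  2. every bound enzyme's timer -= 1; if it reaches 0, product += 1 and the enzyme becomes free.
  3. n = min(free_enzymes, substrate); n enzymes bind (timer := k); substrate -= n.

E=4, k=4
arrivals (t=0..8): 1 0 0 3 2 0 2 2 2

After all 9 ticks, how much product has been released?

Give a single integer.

Answer: 5

Derivation:
t=0: arr=1 -> substrate=0 bound=1 product=0
t=1: arr=0 -> substrate=0 bound=1 product=0
t=2: arr=0 -> substrate=0 bound=1 product=0
t=3: arr=3 -> substrate=0 bound=4 product=0
t=4: arr=2 -> substrate=1 bound=4 product=1
t=5: arr=0 -> substrate=1 bound=4 product=1
t=6: arr=2 -> substrate=3 bound=4 product=1
t=7: arr=2 -> substrate=2 bound=4 product=4
t=8: arr=2 -> substrate=3 bound=4 product=5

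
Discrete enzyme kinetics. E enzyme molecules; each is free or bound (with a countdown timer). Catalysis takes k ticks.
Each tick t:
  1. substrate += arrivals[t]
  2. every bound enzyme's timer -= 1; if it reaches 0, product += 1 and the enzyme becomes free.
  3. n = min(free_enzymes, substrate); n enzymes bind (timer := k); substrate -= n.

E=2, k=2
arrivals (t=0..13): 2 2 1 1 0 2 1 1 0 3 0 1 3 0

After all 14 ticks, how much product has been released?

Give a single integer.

Answer: 12

Derivation:
t=0: arr=2 -> substrate=0 bound=2 product=0
t=1: arr=2 -> substrate=2 bound=2 product=0
t=2: arr=1 -> substrate=1 bound=2 product=2
t=3: arr=1 -> substrate=2 bound=2 product=2
t=4: arr=0 -> substrate=0 bound=2 product=4
t=5: arr=2 -> substrate=2 bound=2 product=4
t=6: arr=1 -> substrate=1 bound=2 product=6
t=7: arr=1 -> substrate=2 bound=2 product=6
t=8: arr=0 -> substrate=0 bound=2 product=8
t=9: arr=3 -> substrate=3 bound=2 product=8
t=10: arr=0 -> substrate=1 bound=2 product=10
t=11: arr=1 -> substrate=2 bound=2 product=10
t=12: arr=3 -> substrate=3 bound=2 product=12
t=13: arr=0 -> substrate=3 bound=2 product=12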